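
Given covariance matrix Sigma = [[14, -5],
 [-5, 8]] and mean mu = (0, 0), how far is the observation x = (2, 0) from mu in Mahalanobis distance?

Step 1 — centre the observation: (x - mu) = (2, 0).

Step 2 — invert Sigma. det(Sigma) = 14·8 - (-5)² = 87.
  Sigma^{-1} = (1/det) · [[d, -b], [-b, a]] = [[0.092, 0.0575],
 [0.0575, 0.1609]].

Step 3 — form the quadratic (x - mu)^T · Sigma^{-1} · (x - mu):
  Sigma^{-1} · (x - mu) = (0.1839, 0.1149).
  (x - mu)^T · [Sigma^{-1} · (x - mu)] = (2)·(0.1839) + (0)·(0.1149) = 0.3678.

Step 4 — take square root: d = √(0.3678) ≈ 0.6065.

d(x, mu) = √(0.3678) ≈ 0.6065


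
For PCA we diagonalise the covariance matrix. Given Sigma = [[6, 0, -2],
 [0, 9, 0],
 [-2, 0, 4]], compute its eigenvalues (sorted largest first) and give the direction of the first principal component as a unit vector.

Step 1 — characteristic polynomial p(λ) = det(λI - Sigma) = λ³ - tr·λ² + c_1·λ - det, where tr = trace, c_1 = sum of the principal 2×2 minors, det = det(Sigma):
  tr = 6 + 9 + 4 = 19,
  c_1 = (6·9 - (0)²) + (6·4 - (-2)²) + (9·4 - (0)²) = 54 + 20 + 36 = 110,
  det = 6·(9·4 - (0)²) - (0)·((0)·4 - (0)·(-2)) + (-2)·((0)·(0) - 9·(-2)) = 6·(36) - (0)·(0) + (-2)·(18) = 180.
  So p(λ) = λ³ - 19λ² + 110λ - 180.
Step 2 — look for an integer root (rational root theorem: any rational root is an integer divisor of 180). Testing λ = 9:
  p(9) = 729 - 1539 + 990 - 180 = 0  ✓
  Dividing out (λ - 9): p(λ) = (λ - 9)(λ² - 10λ + 20).
Step 3 — remaining eigenvalues from the quadratic λ² - 10λ + 20 = 0:
  Δ = 10² - 4·20 = 100 - 80 = 20,  λ = (10 ± √20)/2 = (10 ± 4.4721)/2 ≈ 7.2361 or 2.7639.
  Sorted: λ_1 = 9,  λ_2 = 7.2361,  λ_3 = 2.7639  (check: sum = 19 = tr ✓).

Step 4 — unit eigenvector for λ_1 = 9: v spans the null space of (Sigma - λ_1 I), whose rows are
  r_1 = (-3, 0, -2),  r_2 = (0, 0, 0),  r_3 = (-2, 0, -5).
  v is orthogonal to every row, so take v ∝ r_1 × r_3 = ((0)·(-5) - (-2)·(0), (-2)·(-2) - (-3)·(-5), (-3)·(0) - (0)·(-2)) = (0, -11, 0).
  Rescale (divide by 11; multiply by -1 so the first nonzero entry is positive): u = (0, 1, 0).
  ||u|| = √((0)² + (1)² + (0)²) = √(1) = 1,  v_1 = u/||u|| ≈ (0, 1, 0) (||v_1|| = 1).

λ_1 = 9,  λ_2 = 7.2361,  λ_3 = 2.7639;  v_1 ≈ (0, 1, 0)


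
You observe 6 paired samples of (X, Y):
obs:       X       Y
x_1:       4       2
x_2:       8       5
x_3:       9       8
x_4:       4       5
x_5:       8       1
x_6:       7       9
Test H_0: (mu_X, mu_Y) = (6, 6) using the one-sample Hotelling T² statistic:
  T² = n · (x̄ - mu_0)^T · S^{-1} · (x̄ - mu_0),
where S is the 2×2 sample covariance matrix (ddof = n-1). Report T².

Step 1 — sample mean vector:
  mean(X) = (4 + 8 + 9 + 4 + 8 + 7) / 6 = 40/6 = 6.6667
  mean(Y) = (2 + 5 + 8 + 5 + 1 + 9) / 6 = 30/6 = 5
  x̄ = (6.6667, 5),  deviation x̄ - mu_0 = (6.6667, 5) - (6, 6) = (0.6667, -1).

Step 2 — sample covariance matrix, S[i,j] = (1/(n-1)) · Σ_k (x_{k,i} - mean_i) · (x_{k,j} - mean_j), divisor n-1 = 5:
  S[X,X] = ((-2.6667)·(-2.6667) + (1.3333)·(1.3333) + (2.3333)·(2.3333) + (-2.6667)·(-2.6667) + (1.3333)·(1.3333) + (0.3333)·(0.3333)) / 5 = 23.3333/5 = 4.6667
  S[X,Y] = ((-2.6667)·(-3) + (1.3333)·(0) + (2.3333)·(3) + (-2.6667)·(0) + (1.3333)·(-4) + (0.3333)·(4)) / 5 = 11/5 = 2.2
  S[Y,Y] = ((-3)·(-3) + (0)·(0) + (3)·(3) + (0)·(0) + (-4)·(-4) + (4)·(4)) / 5 = 50/5 = 10
  S = [[4.6667, 2.2],
 [2.2, 10]].

Step 3 — invert S. det(S) = 4.6667·10 - (2.2)² = 41.8267.
  S^{-1} = (1/det) · [[d, -b], [-b, a]] = [[0.2391, -0.0526],
 [-0.0526, 0.1116]].

Step 4 — quadratic form (x̄ - mu_0)^T · S^{-1} · (x̄ - mu_0):
  S^{-1} · (x̄ - mu_0) = (0.212, -0.1466),
  (x̄ - mu_0)^T · [...] = (0.6667)·(0.212) + (-1)·(-0.1466) = 0.288.

Step 5 — scale by n: T² = 6 · 0.288 = 1.7278.

T² ≈ 1.7278


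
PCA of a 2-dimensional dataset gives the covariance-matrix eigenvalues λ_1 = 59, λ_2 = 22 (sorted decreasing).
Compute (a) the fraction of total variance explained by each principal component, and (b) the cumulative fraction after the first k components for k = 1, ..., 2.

Step 1 — total variance = trace(Sigma) = Σ λ_i = 59 + 22 = 81.

Step 2 — fraction explained by component i = λ_i / Σ λ:
  PC1: 59/81 = 0.7284
  PC2: 22/81 = 0.2716

Step 3 — cumulative fraction after k components = (λ_1 + ... + λ_k) / Σ λ:
  k = 1: 59/81 = 0.7284
  k = 2: (59 + 22)/81 = 81/81 = 1

Summary (fraction, with percent):

explained: PC1 0.7284 (72.84%), PC2 0.2716 (27.16%);  cumulative: 0.7284, 1


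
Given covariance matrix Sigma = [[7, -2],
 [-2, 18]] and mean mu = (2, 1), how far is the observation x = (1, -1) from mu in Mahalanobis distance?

Step 1 — centre the observation: (x - mu) = (-1, -2).

Step 2 — invert Sigma. det(Sigma) = 7·18 - (-2)² = 122.
  Sigma^{-1} = (1/det) · [[d, -b], [-b, a]] = [[0.1475, 0.0164],
 [0.0164, 0.0574]].

Step 3 — form the quadratic (x - mu)^T · Sigma^{-1} · (x - mu):
  Sigma^{-1} · (x - mu) = (-0.1803, -0.1311).
  (x - mu)^T · [Sigma^{-1} · (x - mu)] = (-1)·(-0.1803) + (-2)·(-0.1311) = 0.4426.

Step 4 — take square root: d = √(0.4426) ≈ 0.6653.

d(x, mu) = √(0.4426) ≈ 0.6653


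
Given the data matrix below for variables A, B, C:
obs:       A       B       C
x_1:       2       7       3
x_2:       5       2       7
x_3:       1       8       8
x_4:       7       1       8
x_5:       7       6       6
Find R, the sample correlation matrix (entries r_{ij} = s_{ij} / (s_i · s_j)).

Step 1 — column means:
  mean(A) = (2 + 5 + 1 + 7 + 7) / 5 = 22/5 = 4.4
  mean(B) = (7 + 2 + 8 + 1 + 6) / 5 = 24/5 = 4.8
  mean(C) = (3 + 7 + 8 + 8 + 6) / 5 = 32/5 = 6.4

Step 2 — sample variances and covariances s[i,j] = (1/(n-1)) · Σ_k (x_{k,i} - mean_i) · (x_{k,j} - mean_j), with n-1 = 4:
  s[A,A] = ((-2.4)·(-2.4) + (0.6)·(0.6) + (-3.4)·(-3.4) + (2.6)·(2.6) + (2.6)·(2.6)) / 4 = 31.2/4 = 7.8
  s[A,B] = ((-2.4)·(2.2) + (0.6)·(-2.8) + (-3.4)·(3.2) + (2.6)·(-3.8) + (2.6)·(1.2)) / 4 = -24.6/4 = -6.15
  s[A,C] = ((-2.4)·(-3.4) + (0.6)·(0.6) + (-3.4)·(1.6) + (2.6)·(1.6) + (2.6)·(-0.4)) / 4 = 6.2/4 = 1.55
  s[B,B] = ((2.2)·(2.2) + (-2.8)·(-2.8) + (3.2)·(3.2) + (-3.8)·(-3.8) + (1.2)·(1.2)) / 4 = 38.8/4 = 9.7
  s[B,C] = ((2.2)·(-3.4) + (-2.8)·(0.6) + (3.2)·(1.6) + (-3.8)·(1.6) + (1.2)·(-0.4)) / 4 = -10.6/4 = -2.65
  s[C,C] = ((-3.4)·(-3.4) + (0.6)·(0.6) + (1.6)·(1.6) + (1.6)·(1.6) + (-0.4)·(-0.4)) / 4 = 17.2/4 = 4.3
  Sample standard deviations s_i = √(s[i,i]):
  s(A) = √(7.8) = 2.7928
  s(B) = √(9.7) = 3.1145
  s(C) = √(4.3) = 2.0736

Step 3 — r_{ij} = s_{ij} / (s_i · s_j):
  r[A,A] = 1 (diagonal).
  r[A,B] = -6.15 / (2.7928 · 3.1145) = -6.15 / 8.6983 = -0.707
  r[A,C] = 1.55 / (2.7928 · 2.0736) = 1.55 / 5.7914 = 0.2676
  r[B,B] = 1 (diagonal).
  r[B,C] = -2.65 / (3.1145 · 2.0736) = -2.65 / 6.4583 = -0.4103
  r[C,C] = 1 (diagonal).

R is symmetric with unit diagonal. Assembling:

R = [[1, -0.707, 0.2676],
 [-0.707, 1, -0.4103],
 [0.2676, -0.4103, 1]]


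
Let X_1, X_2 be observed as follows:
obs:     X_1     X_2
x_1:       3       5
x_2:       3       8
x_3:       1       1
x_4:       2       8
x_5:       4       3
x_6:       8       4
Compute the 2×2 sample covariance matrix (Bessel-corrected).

Step 1 — column means:
  mean(X_1) = (3 + 3 + 1 + 2 + 4 + 8) / 6 = 21/6 = 3.5
  mean(X_2) = (5 + 8 + 1 + 8 + 3 + 4) / 6 = 29/6 = 4.8333

Step 2 — sample covariance S[i,j] = (1/(n-1)) · Σ_k (x_{k,i} - mean_i) · (x_{k,j} - mean_j), with n-1 = 5.
  S[X_1,X_1] = ((-0.5)·(-0.5) + (-0.5)·(-0.5) + (-2.5)·(-2.5) + (-1.5)·(-1.5) + (0.5)·(0.5) + (4.5)·(4.5)) / 5 = 29.5/5 = 5.9
  S[X_1,X_2] = ((-0.5)·(0.1667) + (-0.5)·(3.1667) + (-2.5)·(-3.8333) + (-1.5)·(3.1667) + (0.5)·(-1.8333) + (4.5)·(-0.8333)) / 5 = -1.5/5 = -0.3
  S[X_2,X_2] = ((0.1667)·(0.1667) + (3.1667)·(3.1667) + (-3.8333)·(-3.8333) + (3.1667)·(3.1667) + (-1.8333)·(-1.8333) + (-0.8333)·(-0.8333)) / 5 = 38.8333/5 = 7.7667

S is symmetric (S[j,i] = S[i,j]). Assembling:

S = [[5.9, -0.3],
 [-0.3, 7.7667]]


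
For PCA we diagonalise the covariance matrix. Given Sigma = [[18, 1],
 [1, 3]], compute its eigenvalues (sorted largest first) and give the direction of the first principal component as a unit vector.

Step 1 — characteristic polynomial of 2×2 Sigma:
  det(Sigma - λI) = λ² - trace · λ + det = 0.
  trace = 18 + 3 = 21, det = 18·3 - (1)² = 53.
Step 2 — discriminant:
  Δ = trace² - 4·det = 441 - 212 = 229.
Step 3 — eigenvalues:
  λ = (trace ± √Δ)/2 = (21 ± 15.1327)/2,
  λ_1 = 18.0664,  λ_2 = 2.9336.

Step 4 — unit eigenvector for λ_1: solve (Sigma - λ_1 I)v = 0. First row:
  (18 - 18.0664)·v_x + (1)·v_y = 0, i.e. (-0.0664)·v_x + (1)·v_y = 0,
  so v ∝ (b, λ_1 - a) = (1, 0.0664) = u.
  ||u|| = √((1)² + (0.0664)²) = √(1.0044) ≈ 1.0022,
  v_1 = u/||u|| ≈ (0.9978, 0.0662) (||v_1|| = 1).

λ_1 = 18.0664,  λ_2 = 2.9336;  v_1 ≈ (0.9978, 0.0662)


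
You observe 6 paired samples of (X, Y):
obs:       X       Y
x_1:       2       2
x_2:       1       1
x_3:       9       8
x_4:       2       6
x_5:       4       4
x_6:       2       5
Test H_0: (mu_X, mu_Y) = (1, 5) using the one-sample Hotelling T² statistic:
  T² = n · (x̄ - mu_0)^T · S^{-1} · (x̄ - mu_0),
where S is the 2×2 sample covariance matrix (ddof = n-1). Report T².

Step 1 — sample mean vector:
  mean(X) = (2 + 1 + 9 + 2 + 4 + 2) / 6 = 20/6 = 3.3333
  mean(Y) = (2 + 1 + 8 + 6 + 4 + 5) / 6 = 26/6 = 4.3333
  x̄ = (3.3333, 4.3333),  deviation x̄ - mu_0 = (3.3333, 4.3333) - (1, 5) = (2.3333, -0.6667).

Step 2 — sample covariance matrix, S[i,j] = (1/(n-1)) · Σ_k (x_{k,i} - mean_i) · (x_{k,j} - mean_j), divisor n-1 = 5:
  S[X,X] = ((-1.3333)·(-1.3333) + (-2.3333)·(-2.3333) + (5.6667)·(5.6667) + (-1.3333)·(-1.3333) + (0.6667)·(0.6667) + (-1.3333)·(-1.3333)) / 5 = 43.3333/5 = 8.6667
  S[X,Y] = ((-1.3333)·(-2.3333) + (-2.3333)·(-3.3333) + (5.6667)·(3.6667) + (-1.3333)·(1.6667) + (0.6667)·(-0.3333) + (-1.3333)·(0.6667)) / 5 = 28.3333/5 = 5.6667
  S[Y,Y] = ((-2.3333)·(-2.3333) + (-3.3333)·(-3.3333) + (3.6667)·(3.6667) + (1.6667)·(1.6667) + (-0.3333)·(-0.3333) + (0.6667)·(0.6667)) / 5 = 33.3333/5 = 6.6667
  S = [[8.6667, 5.6667],
 [5.6667, 6.6667]].

Step 3 — invert S. det(S) = 8.6667·6.6667 - (5.6667)² = 25.6667.
  S^{-1} = (1/det) · [[d, -b], [-b, a]] = [[0.2597, -0.2208],
 [-0.2208, 0.3377]].

Step 4 — quadratic form (x̄ - mu_0)^T · S^{-1} · (x̄ - mu_0):
  S^{-1} · (x̄ - mu_0) = (0.7532, -0.7403),
  (x̄ - mu_0)^T · [...] = (2.3333)·(0.7532) + (-0.6667)·(-0.7403) = 2.2511.

Step 5 — scale by n: T² = 6 · 2.2511 = 13.5065.

T² ≈ 13.5065


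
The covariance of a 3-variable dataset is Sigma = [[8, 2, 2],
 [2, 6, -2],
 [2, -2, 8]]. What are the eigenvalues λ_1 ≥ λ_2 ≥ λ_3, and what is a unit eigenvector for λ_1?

Step 1 — characteristic polynomial p(λ) = det(λI - Sigma) = λ³ - tr·λ² + c_1·λ - det, where tr = trace, c_1 = sum of the principal 2×2 minors, det = det(Sigma):
  tr = 8 + 6 + 8 = 22,
  c_1 = (8·6 - (2)²) + (8·8 - (2)²) + (6·8 - (-2)²) = 44 + 60 + 44 = 148,
  det = 8·(6·8 - (-2)²) - (2)·((2)·8 - (-2)·(2)) + (2)·((2)·(-2) - 6·(2)) = 8·(44) - (2)·(20) + (2)·(-16) = 280.
  So p(λ) = λ³ - 22λ² + 148λ - 280.
Step 2 — look for an integer root (rational root theorem: any rational root is an integer divisor of 280). Testing λ = 10:
  p(10) = 1000 - 2200 + 1480 - 280 = 0  ✓
  Dividing out (λ - 10): p(λ) = (λ - 10)(λ² - 12λ + 28).
Step 3 — remaining eigenvalues from the quadratic λ² - 12λ + 28 = 0:
  Δ = 12² - 4·28 = 144 - 112 = 32,  λ = (12 ± √32)/2 = (12 ± 5.6569)/2 ≈ 8.8284 or 3.1716.
  Sorted: λ_1 = 10,  λ_2 = 8.8284,  λ_3 = 3.1716  (check: sum = 22 = tr ✓).

Step 4 — unit eigenvector for λ_1 = 10: v spans the null space of (Sigma - λ_1 I), whose rows are
  r_1 = (-2, 2, 2),  r_2 = (2, -4, -2),  r_3 = (2, -2, -2).
  v is orthogonal to every row, so take v ∝ r_1 × r_2 = ((2)·(-2) - (2)·(-4), (2)·(2) - (-2)·(-2), (-2)·(-4) - (2)·(2)) = (4, 0, 4).
  Rescale (divide by 4): u = (1, 0, 1).
  ||u|| = √((1)² + (0)² + (1)²) = √(2) ≈ 1.4142,  v_1 = u/||u|| ≈ (0.7071, 0, 0.7071) (||v_1|| = 1).

λ_1 = 10,  λ_2 = 8.8284,  λ_3 = 3.1716;  v_1 ≈ (0.7071, 0, 0.7071)


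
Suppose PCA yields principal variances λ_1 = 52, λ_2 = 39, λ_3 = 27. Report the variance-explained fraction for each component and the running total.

Step 1 — total variance = trace(Sigma) = Σ λ_i = 52 + 39 + 27 = 118.

Step 2 — fraction explained by component i = λ_i / Σ λ:
  PC1: 52/118 = 0.4407
  PC2: 39/118 = 0.3305
  PC3: 27/118 = 0.2288

Step 3 — cumulative fraction after k components = (λ_1 + ... + λ_k) / Σ λ:
  k = 1: 52/118 = 0.4407
  k = 2: (52 + 39)/118 = 91/118 = 0.7712
  k = 3: (52 + 39 + 27)/118 = 118/118 = 1

Summary (fraction, with percent):

explained: PC1 0.4407 (44.07%), PC2 0.3305 (33.05%), PC3 0.2288 (22.88%);  cumulative: 0.4407, 0.7712, 1


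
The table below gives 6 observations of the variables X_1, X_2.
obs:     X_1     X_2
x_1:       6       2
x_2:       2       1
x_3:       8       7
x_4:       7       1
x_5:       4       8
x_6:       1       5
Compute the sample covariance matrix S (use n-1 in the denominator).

Step 1 — column means:
  mean(X_1) = (6 + 2 + 8 + 7 + 4 + 1) / 6 = 28/6 = 4.6667
  mean(X_2) = (2 + 1 + 7 + 1 + 8 + 5) / 6 = 24/6 = 4

Step 2 — sample covariance S[i,j] = (1/(n-1)) · Σ_k (x_{k,i} - mean_i) · (x_{k,j} - mean_j), with n-1 = 5.
  S[X_1,X_1] = ((1.3333)·(1.3333) + (-2.6667)·(-2.6667) + (3.3333)·(3.3333) + (2.3333)·(2.3333) + (-0.6667)·(-0.6667) + (-3.6667)·(-3.6667)) / 5 = 39.3333/5 = 7.8667
  S[X_1,X_2] = ((1.3333)·(-2) + (-2.6667)·(-3) + (3.3333)·(3) + (2.3333)·(-3) + (-0.6667)·(4) + (-3.6667)·(1)) / 5 = 2/5 = 0.4
  S[X_2,X_2] = ((-2)·(-2) + (-3)·(-3) + (3)·(3) + (-3)·(-3) + (4)·(4) + (1)·(1)) / 5 = 48/5 = 9.6

S is symmetric (S[j,i] = S[i,j]). Assembling:

S = [[7.8667, 0.4],
 [0.4, 9.6]]


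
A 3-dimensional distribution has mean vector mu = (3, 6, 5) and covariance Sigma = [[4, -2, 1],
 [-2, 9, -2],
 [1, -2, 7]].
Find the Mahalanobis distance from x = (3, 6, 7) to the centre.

Step 1 — centre the observation: (x - mu) = (0, 0, 2).

Step 2 — invert Sigma (cofactor / det for 3×3, or solve directly):
  Sigma^{-1} = [[0.285, 0.058, -0.0242],
 [0.058, 0.1304, 0.029],
 [-0.0242, 0.029, 0.1546]].

Step 3 — form the quadratic (x - mu)^T · Sigma^{-1} · (x - mu):
  Sigma^{-1} · (x - mu) = (-0.0483, 0.058, 0.3092).
  (x - mu)^T · [Sigma^{-1} · (x - mu)] = (0)·(-0.0483) + (0)·(0.058) + (2)·(0.3092) = 0.6184.

Step 4 — take square root: d = √(0.6184) ≈ 0.7864.

d(x, mu) = √(0.6184) ≈ 0.7864


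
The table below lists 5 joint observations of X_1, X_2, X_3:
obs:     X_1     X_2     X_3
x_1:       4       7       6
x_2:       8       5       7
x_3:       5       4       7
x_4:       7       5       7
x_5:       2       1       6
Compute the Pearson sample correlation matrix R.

Step 1 — column means:
  mean(X_1) = (4 + 8 + 5 + 7 + 2) / 5 = 26/5 = 5.2
  mean(X_2) = (7 + 5 + 4 + 5 + 1) / 5 = 22/5 = 4.4
  mean(X_3) = (6 + 7 + 7 + 7 + 6) / 5 = 33/5 = 6.6

Step 2 — sample variances and covariances s[i,j] = (1/(n-1)) · Σ_k (x_{k,i} - mean_i) · (x_{k,j} - mean_j), with n-1 = 4:
  s[X_1,X_1] = ((-1.2)·(-1.2) + (2.8)·(2.8) + (-0.2)·(-0.2) + (1.8)·(1.8) + (-3.2)·(-3.2)) / 4 = 22.8/4 = 5.7
  s[X_1,X_2] = ((-1.2)·(2.6) + (2.8)·(0.6) + (-0.2)·(-0.4) + (1.8)·(0.6) + (-3.2)·(-3.4)) / 4 = 10.6/4 = 2.65
  s[X_1,X_3] = ((-1.2)·(-0.6) + (2.8)·(0.4) + (-0.2)·(0.4) + (1.8)·(0.4) + (-3.2)·(-0.6)) / 4 = 4.4/4 = 1.1
  s[X_2,X_2] = ((2.6)·(2.6) + (0.6)·(0.6) + (-0.4)·(-0.4) + (0.6)·(0.6) + (-3.4)·(-3.4)) / 4 = 19.2/4 = 4.8
  s[X_2,X_3] = ((2.6)·(-0.6) + (0.6)·(0.4) + (-0.4)·(0.4) + (0.6)·(0.4) + (-3.4)·(-0.6)) / 4 = 0.8/4 = 0.2
  s[X_3,X_3] = ((-0.6)·(-0.6) + (0.4)·(0.4) + (0.4)·(0.4) + (0.4)·(0.4) + (-0.6)·(-0.6)) / 4 = 1.2/4 = 0.3
  Sample standard deviations s_i = √(s[i,i]):
  s(X_1) = √(5.7) = 2.3875
  s(X_2) = √(4.8) = 2.1909
  s(X_3) = √(0.3) = 0.5477

Step 3 — r_{ij} = s_{ij} / (s_i · s_j):
  r[X_1,X_1] = 1 (diagonal).
  r[X_1,X_2] = 2.65 / (2.3875 · 2.1909) = 2.65 / 5.2307 = 0.5066
  r[X_1,X_3] = 1.1 / (2.3875 · 0.5477) = 1.1 / 1.3077 = 0.8412
  r[X_2,X_2] = 1 (diagonal).
  r[X_2,X_3] = 0.2 / (2.1909 · 0.5477) = 0.2 / 1.2 = 0.1667
  r[X_3,X_3] = 1 (diagonal).

R is symmetric with unit diagonal. Assembling:

R = [[1, 0.5066, 0.8412],
 [0.5066, 1, 0.1667],
 [0.8412, 0.1667, 1]]


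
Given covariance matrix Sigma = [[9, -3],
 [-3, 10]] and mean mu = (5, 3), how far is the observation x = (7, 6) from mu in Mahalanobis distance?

Step 1 — centre the observation: (x - mu) = (2, 3).

Step 2 — invert Sigma. det(Sigma) = 9·10 - (-3)² = 81.
  Sigma^{-1} = (1/det) · [[d, -b], [-b, a]] = [[0.1235, 0.037],
 [0.037, 0.1111]].

Step 3 — form the quadratic (x - mu)^T · Sigma^{-1} · (x - mu):
  Sigma^{-1} · (x - mu) = (0.358, 0.4074).
  (x - mu)^T · [Sigma^{-1} · (x - mu)] = (2)·(0.358) + (3)·(0.4074) = 1.9383.

Step 4 — take square root: d = √(1.9383) ≈ 1.3922.

d(x, mu) = √(1.9383) ≈ 1.3922


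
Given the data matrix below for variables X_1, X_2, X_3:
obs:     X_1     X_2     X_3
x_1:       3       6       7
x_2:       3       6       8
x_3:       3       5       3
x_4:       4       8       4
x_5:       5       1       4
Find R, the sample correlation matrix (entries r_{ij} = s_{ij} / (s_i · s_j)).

Step 1 — column means:
  mean(X_1) = (3 + 3 + 3 + 4 + 5) / 5 = 18/5 = 3.6
  mean(X_2) = (6 + 6 + 5 + 8 + 1) / 5 = 26/5 = 5.2
  mean(X_3) = (7 + 8 + 3 + 4 + 4) / 5 = 26/5 = 5.2

Step 2 — sample variances and covariances s[i,j] = (1/(n-1)) · Σ_k (x_{k,i} - mean_i) · (x_{k,j} - mean_j), with n-1 = 4:
  s[X_1,X_1] = ((-0.6)·(-0.6) + (-0.6)·(-0.6) + (-0.6)·(-0.6) + (0.4)·(0.4) + (1.4)·(1.4)) / 4 = 3.2/4 = 0.8
  s[X_1,X_2] = ((-0.6)·(0.8) + (-0.6)·(0.8) + (-0.6)·(-0.2) + (0.4)·(2.8) + (1.4)·(-4.2)) / 4 = -5.6/4 = -1.4
  s[X_1,X_3] = ((-0.6)·(1.8) + (-0.6)·(2.8) + (-0.6)·(-2.2) + (0.4)·(-1.2) + (1.4)·(-1.2)) / 4 = -3.6/4 = -0.9
  s[X_2,X_2] = ((0.8)·(0.8) + (0.8)·(0.8) + (-0.2)·(-0.2) + (2.8)·(2.8) + (-4.2)·(-4.2)) / 4 = 26.8/4 = 6.7
  s[X_2,X_3] = ((0.8)·(1.8) + (0.8)·(2.8) + (-0.2)·(-2.2) + (2.8)·(-1.2) + (-4.2)·(-1.2)) / 4 = 5.8/4 = 1.45
  s[X_3,X_3] = ((1.8)·(1.8) + (2.8)·(2.8) + (-2.2)·(-2.2) + (-1.2)·(-1.2) + (-1.2)·(-1.2)) / 4 = 18.8/4 = 4.7
  Sample standard deviations s_i = √(s[i,i]):
  s(X_1) = √(0.8) = 0.8944
  s(X_2) = √(6.7) = 2.5884
  s(X_3) = √(4.7) = 2.1679

Step 3 — r_{ij} = s_{ij} / (s_i · s_j):
  r[X_1,X_1] = 1 (diagonal).
  r[X_1,X_2] = -1.4 / (0.8944 · 2.5884) = -1.4 / 2.3152 = -0.6047
  r[X_1,X_3] = -0.9 / (0.8944 · 2.1679) = -0.9 / 1.9391 = -0.4641
  r[X_2,X_2] = 1 (diagonal).
  r[X_2,X_3] = 1.45 / (2.5884 · 2.1679) = 1.45 / 5.6116 = 0.2584
  r[X_3,X_3] = 1 (diagonal).

R is symmetric with unit diagonal. Assembling:

R = [[1, -0.6047, -0.4641],
 [-0.6047, 1, 0.2584],
 [-0.4641, 0.2584, 1]]


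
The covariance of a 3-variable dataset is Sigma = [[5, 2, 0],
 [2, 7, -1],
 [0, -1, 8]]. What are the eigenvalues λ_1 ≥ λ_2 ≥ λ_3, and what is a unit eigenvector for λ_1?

Step 1 — characteristic polynomial p(λ) = det(λI - Sigma) = λ³ - tr·λ² + c_1·λ - det, where tr = trace, c_1 = sum of the principal 2×2 minors, det = det(Sigma):
  tr = 5 + 7 + 8 = 20,
  c_1 = (5·7 - (2)²) + (5·8 - (0)²) + (7·8 - (-1)²) = 31 + 40 + 55 = 126,
  det = 5·(7·8 - (-1)²) - (2)·((2)·8 - (-1)·(0)) + (0)·((2)·(-1) - 7·(0)) = 5·(55) - (2)·(16) + (0)·(-2) = 243.
  So p(λ) = λ³ - 20λ² + 126λ - 243.
Step 2 — look for an integer root (rational root theorem: any rational root is an integer divisor of 243). Testing λ = 9:
  p(9) = 729 - 1620 + 1134 - 243 = 0  ✓
  Dividing out (λ - 9): p(λ) = (λ - 9)(λ² - 11λ + 27).
Step 3 — remaining eigenvalues from the quadratic λ² - 11λ + 27 = 0:
  Δ = 11² - 4·27 = 121 - 108 = 13,  λ = (11 ± √13)/2 = (11 ± 3.6056)/2 ≈ 7.3028 or 3.6972.
  Sorted: λ_1 = 9,  λ_2 = 7.3028,  λ_3 = 3.6972  (check: sum = 20 = tr ✓).

Step 4 — unit eigenvector for λ_1 = 9: v spans the null space of (Sigma - λ_1 I), whose rows are
  r_1 = (-4, 2, 0),  r_2 = (2, -2, -1),  r_3 = (0, -1, -1).
  v is orthogonal to every row, so take v ∝ r_1 × r_2 = ((2)·(-1) - (0)·(-2), (0)·(2) - (-4)·(-1), (-4)·(-2) - (2)·(2)) = (-2, -4, 4).
  Rescale (divide by 2; multiply by -1 so the first nonzero entry is positive): u = (1, 2, -2).
  ||u|| = √((1)² + (2)² + (-2)²) = √(9) = 3,  v_1 = u/||u|| ≈ (0.3333, 0.6667, -0.6667) (||v_1|| = 1).

λ_1 = 9,  λ_2 = 7.3028,  λ_3 = 3.6972;  v_1 ≈ (0.3333, 0.6667, -0.6667)


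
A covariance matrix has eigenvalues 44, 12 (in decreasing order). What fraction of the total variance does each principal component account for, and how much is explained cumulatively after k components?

Step 1 — total variance = trace(Sigma) = Σ λ_i = 44 + 12 = 56.

Step 2 — fraction explained by component i = λ_i / Σ λ:
  PC1: 44/56 = 0.7857
  PC2: 12/56 = 0.2143

Step 3 — cumulative fraction after k components = (λ_1 + ... + λ_k) / Σ λ:
  k = 1: 44/56 = 0.7857
  k = 2: (44 + 12)/56 = 56/56 = 1

Summary (fraction, with percent):

explained: PC1 0.7857 (78.57%), PC2 0.2143 (21.43%);  cumulative: 0.7857, 1


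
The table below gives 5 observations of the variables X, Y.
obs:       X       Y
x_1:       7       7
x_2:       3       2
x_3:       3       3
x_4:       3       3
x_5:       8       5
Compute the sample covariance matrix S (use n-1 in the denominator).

Step 1 — column means:
  mean(X) = (7 + 3 + 3 + 3 + 8) / 5 = 24/5 = 4.8
  mean(Y) = (7 + 2 + 3 + 3 + 5) / 5 = 20/5 = 4

Step 2 — sample covariance S[i,j] = (1/(n-1)) · Σ_k (x_{k,i} - mean_i) · (x_{k,j} - mean_j), with n-1 = 4.
  S[X,X] = ((2.2)·(2.2) + (-1.8)·(-1.8) + (-1.8)·(-1.8) + (-1.8)·(-1.8) + (3.2)·(3.2)) / 4 = 24.8/4 = 6.2
  S[X,Y] = ((2.2)·(3) + (-1.8)·(-2) + (-1.8)·(-1) + (-1.8)·(-1) + (3.2)·(1)) / 4 = 17/4 = 4.25
  S[Y,Y] = ((3)·(3) + (-2)·(-2) + (-1)·(-1) + (-1)·(-1) + (1)·(1)) / 4 = 16/4 = 4

S is symmetric (S[j,i] = S[i,j]). Assembling:

S = [[6.2, 4.25],
 [4.25, 4]]


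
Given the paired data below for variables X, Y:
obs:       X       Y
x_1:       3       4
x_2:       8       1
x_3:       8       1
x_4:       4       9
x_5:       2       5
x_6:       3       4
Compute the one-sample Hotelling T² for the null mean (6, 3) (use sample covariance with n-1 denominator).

Step 1 — sample mean vector:
  mean(X) = (3 + 8 + 8 + 4 + 2 + 3) / 6 = 28/6 = 4.6667
  mean(Y) = (4 + 1 + 1 + 9 + 5 + 4) / 6 = 24/6 = 4
  x̄ = (4.6667, 4),  deviation x̄ - mu_0 = (4.6667, 4) - (6, 3) = (-1.3333, 1).

Step 2 — sample covariance matrix, S[i,j] = (1/(n-1)) · Σ_k (x_{k,i} - mean_i) · (x_{k,j} - mean_j), divisor n-1 = 5:
  S[X,X] = ((-1.6667)·(-1.6667) + (3.3333)·(3.3333) + (3.3333)·(3.3333) + (-0.6667)·(-0.6667) + (-2.6667)·(-2.6667) + (-1.6667)·(-1.6667)) / 5 = 35.3333/5 = 7.0667
  S[X,Y] = ((-1.6667)·(0) + (3.3333)·(-3) + (3.3333)·(-3) + (-0.6667)·(5) + (-2.6667)·(1) + (-1.6667)·(0)) / 5 = -26/5 = -5.2
  S[Y,Y] = ((0)·(0) + (-3)·(-3) + (-3)·(-3) + (5)·(5) + (1)·(1) + (0)·(0)) / 5 = 44/5 = 8.8
  S = [[7.0667, -5.2],
 [-5.2, 8.8]].

Step 3 — invert S. det(S) = 7.0667·8.8 - (-5.2)² = 35.1467.
  S^{-1} = (1/det) · [[d, -b], [-b, a]] = [[0.2504, 0.148],
 [0.148, 0.2011]].

Step 4 — quadratic form (x̄ - mu_0)^T · S^{-1} · (x̄ - mu_0):
  S^{-1} · (x̄ - mu_0) = (-0.1859, 0.0038),
  (x̄ - mu_0)^T · [...] = (-1.3333)·(-0.1859) + (1)·(0.0038) = 0.2516.

Step 5 — scale by n: T² = 6 · 0.2516 = 1.5099.

T² ≈ 1.5099


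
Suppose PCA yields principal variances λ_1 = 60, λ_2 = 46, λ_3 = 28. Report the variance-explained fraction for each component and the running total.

Step 1 — total variance = trace(Sigma) = Σ λ_i = 60 + 46 + 28 = 134.

Step 2 — fraction explained by component i = λ_i / Σ λ:
  PC1: 60/134 = 0.4478
  PC2: 46/134 = 0.3433
  PC3: 28/134 = 0.209

Step 3 — cumulative fraction after k components = (λ_1 + ... + λ_k) / Σ λ:
  k = 1: 60/134 = 0.4478
  k = 2: (60 + 46)/134 = 106/134 = 0.791
  k = 3: (60 + 46 + 28)/134 = 134/134 = 1

Summary (fraction, with percent):

explained: PC1 0.4478 (44.78%), PC2 0.3433 (34.33%), PC3 0.209 (20.9%);  cumulative: 0.4478, 0.791, 1


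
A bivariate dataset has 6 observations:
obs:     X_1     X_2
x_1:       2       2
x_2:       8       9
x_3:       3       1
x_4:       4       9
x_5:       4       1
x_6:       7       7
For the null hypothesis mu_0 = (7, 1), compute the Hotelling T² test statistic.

Step 1 — sample mean vector:
  mean(X_1) = (2 + 8 + 3 + 4 + 4 + 7) / 6 = 28/6 = 4.6667
  mean(X_2) = (2 + 9 + 1 + 9 + 1 + 7) / 6 = 29/6 = 4.8333
  x̄ = (4.6667, 4.8333),  deviation x̄ - mu_0 = (4.6667, 4.8333) - (7, 1) = (-2.3333, 3.8333).

Step 2 — sample covariance matrix, S[i,j] = (1/(n-1)) · Σ_k (x_{k,i} - mean_i) · (x_{k,j} - mean_j), divisor n-1 = 5:
  S[X_1,X_1] = ((-2.6667)·(-2.6667) + (3.3333)·(3.3333) + (-1.6667)·(-1.6667) + (-0.6667)·(-0.6667) + (-0.6667)·(-0.6667) + (2.3333)·(2.3333)) / 5 = 27.3333/5 = 5.4667
  S[X_1,X_2] = ((-2.6667)·(-2.8333) + (3.3333)·(4.1667) + (-1.6667)·(-3.8333) + (-0.6667)·(4.1667) + (-0.6667)·(-3.8333) + (2.3333)·(2.1667)) / 5 = 32.6667/5 = 6.5333
  S[X_2,X_2] = ((-2.8333)·(-2.8333) + (4.1667)·(4.1667) + (-3.8333)·(-3.8333) + (4.1667)·(4.1667) + (-3.8333)·(-3.8333) + (2.1667)·(2.1667)) / 5 = 76.8333/5 = 15.3667
  S = [[5.4667, 6.5333],
 [6.5333, 15.3667]].

Step 3 — invert S. det(S) = 5.4667·15.3667 - (6.5333)² = 41.32.
  S^{-1} = (1/det) · [[d, -b], [-b, a]] = [[0.3719, -0.1581],
 [-0.1581, 0.1323]].

Step 4 — quadratic form (x̄ - mu_0)^T · S^{-1} · (x̄ - mu_0):
  S^{-1} · (x̄ - mu_0) = (-1.4739, 0.8761),
  (x̄ - mu_0)^T · [...] = (-2.3333)·(-1.4739) + (3.8333)·(0.8761) = 6.7974.

Step 5 — scale by n: T² = 6 · 6.7974 = 40.7841.

T² ≈ 40.7841


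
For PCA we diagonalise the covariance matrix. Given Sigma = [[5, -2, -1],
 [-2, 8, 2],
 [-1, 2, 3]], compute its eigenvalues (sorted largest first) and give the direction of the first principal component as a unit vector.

Step 1 — characteristic polynomial p(λ) = det(λI - Sigma) = λ³ - tr·λ² + c_1·λ - det, where tr = trace, c_1 = sum of the principal 2×2 minors, det = det(Sigma):
  tr = 5 + 8 + 3 = 16,
  c_1 = (5·8 - (-2)²) + (5·3 - (-1)²) + (8·3 - (2)²) = 36 + 14 + 20 = 70,
  det = 5·(8·3 - (2)²) - (-2)·((-2)·3 - (2)·(-1)) + (-1)·((-2)·(2) - 8·(-1)) = 5·(20) - (-2)·(-4) + (-1)·(4) = 88.
  So p(λ) = λ³ - 16λ² + 70λ - 88.
Step 2 — look for an integer root (rational root theorem: any rational root is an integer divisor of 88). Testing λ = 4:
  p(4) = 64 - 256 + 280 - 88 = 0  ✓
  Dividing out (λ - 4): p(λ) = (λ - 4)(λ² - 12λ + 22).
Step 3 — remaining eigenvalues from the quadratic λ² - 12λ + 22 = 0:
  Δ = 12² - 4·22 = 144 - 88 = 56,  λ = (12 ± √56)/2 = (12 ± 7.4833)/2 ≈ 9.7417 or 2.2583.
  Sorted: λ_1 = 9.7417,  λ_2 = 4,  λ_3 = 2.2583  (check: sum = 16 = tr ✓).

Step 4 — unit eigenvector for λ_1 ≈ 9.7417: v spans the null space of (Sigma - λ_1 I), whose rows are
  r_1 = (-4.7417, -2, -1),  r_2 = (-2, -1.7417, 2),  r_3 = (-1, 2, -6.7417).
  v is orthogonal to every row, so take v ∝ r_1 × r_2 = ((-2)·(2) - (-1)·(-1.7417), (-1)·(-2) - (-4.7417)·(2), (-4.7417)·(-1.7417) - (-2)·(-2)) ≈ (-5.7417, 11.4833, 4.2583).
  Rescale (multiply by -1 so the first nonzero entry is positive): u = (5.7417, -11.4833, -4.2583).
  ||u|| = √((5.7417)² + (-11.4833)² + (-4.2583)²) = √(182.9666) ≈ 13.5265,  v_1 = u/||u|| ≈ (0.4245, -0.8489, -0.3148) (||v_1|| = 1).

λ_1 = 9.7417,  λ_2 = 4,  λ_3 = 2.2583;  v_1 ≈ (0.4245, -0.8489, -0.3148)


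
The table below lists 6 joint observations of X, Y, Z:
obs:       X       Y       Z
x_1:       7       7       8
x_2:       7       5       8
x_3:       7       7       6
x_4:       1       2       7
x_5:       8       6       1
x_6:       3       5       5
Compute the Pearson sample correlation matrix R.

Step 1 — column means:
  mean(X) = (7 + 7 + 7 + 1 + 8 + 3) / 6 = 33/6 = 5.5
  mean(Y) = (7 + 5 + 7 + 2 + 6 + 5) / 6 = 32/6 = 5.3333
  mean(Z) = (8 + 8 + 6 + 7 + 1 + 5) / 6 = 35/6 = 5.8333

Step 2 — sample variances and covariances s[i,j] = (1/(n-1)) · Σ_k (x_{k,i} - mean_i) · (x_{k,j} - mean_j), with n-1 = 5:
  s[X,X] = ((1.5)·(1.5) + (1.5)·(1.5) + (1.5)·(1.5) + (-4.5)·(-4.5) + (2.5)·(2.5) + (-2.5)·(-2.5)) / 5 = 39.5/5 = 7.9
  s[X,Y] = ((1.5)·(1.6667) + (1.5)·(-0.3333) + (1.5)·(1.6667) + (-4.5)·(-3.3333) + (2.5)·(0.6667) + (-2.5)·(-0.3333)) / 5 = 22/5 = 4.4
  s[X,Z] = ((1.5)·(2.1667) + (1.5)·(2.1667) + (1.5)·(0.1667) + (-4.5)·(1.1667) + (2.5)·(-4.8333) + (-2.5)·(-0.8333)) / 5 = -8.5/5 = -1.7
  s[Y,Y] = ((1.6667)·(1.6667) + (-0.3333)·(-0.3333) + (1.6667)·(1.6667) + (-3.3333)·(-3.3333) + (0.6667)·(0.6667) + (-0.3333)·(-0.3333)) / 5 = 17.3333/5 = 3.4667
  s[Y,Z] = ((1.6667)·(2.1667) + (-0.3333)·(2.1667) + (1.6667)·(0.1667) + (-3.3333)·(1.1667) + (0.6667)·(-4.8333) + (-0.3333)·(-0.8333)) / 5 = -3.6667/5 = -0.7333
  s[Z,Z] = ((2.1667)·(2.1667) + (2.1667)·(2.1667) + (0.1667)·(0.1667) + (1.1667)·(1.1667) + (-4.8333)·(-4.8333) + (-0.8333)·(-0.8333)) / 5 = 34.8333/5 = 6.9667
  Sample standard deviations s_i = √(s[i,i]):
  s(X) = √(7.9) = 2.8107
  s(Y) = √(3.4667) = 1.8619
  s(Z) = √(6.9667) = 2.6394

Step 3 — r_{ij} = s_{ij} / (s_i · s_j):
  r[X,X] = 1 (diagonal).
  r[X,Y] = 4.4 / (2.8107 · 1.8619) = 4.4 / 5.2332 = 0.8408
  r[X,Z] = -1.7 / (2.8107 · 2.6394) = -1.7 / 7.4187 = -0.2292
  r[Y,Y] = 1 (diagonal).
  r[Y,Z] = -0.7333 / (1.8619 · 2.6394) = -0.7333 / 4.9144 = -0.1492
  r[Z,Z] = 1 (diagonal).

R is symmetric with unit diagonal. Assembling:

R = [[1, 0.8408, -0.2292],
 [0.8408, 1, -0.1492],
 [-0.2292, -0.1492, 1]]


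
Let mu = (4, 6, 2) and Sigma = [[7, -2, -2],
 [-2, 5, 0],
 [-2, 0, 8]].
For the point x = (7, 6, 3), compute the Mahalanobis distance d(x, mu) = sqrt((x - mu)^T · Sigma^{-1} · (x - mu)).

Step 1 — centre the observation: (x - mu) = (3, 0, 1).

Step 2 — invert Sigma (cofactor / det for 3×3, or solve directly):
  Sigma^{-1} = [[0.1754, 0.0702, 0.0439],
 [0.0702, 0.2281, 0.0175],
 [0.0439, 0.0175, 0.136]].

Step 3 — form the quadratic (x - mu)^T · Sigma^{-1} · (x - mu):
  Sigma^{-1} · (x - mu) = (0.5702, 0.2281, 0.2675).
  (x - mu)^T · [Sigma^{-1} · (x - mu)] = (3)·(0.5702) + (0)·(0.2281) + (1)·(0.2675) = 1.9781.

Step 4 — take square root: d = √(1.9781) ≈ 1.4064.

d(x, mu) = √(1.9781) ≈ 1.4064


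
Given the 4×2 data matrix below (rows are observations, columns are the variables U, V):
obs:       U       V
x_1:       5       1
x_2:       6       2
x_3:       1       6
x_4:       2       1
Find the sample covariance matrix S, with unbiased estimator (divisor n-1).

Step 1 — column means:
  mean(U) = (5 + 6 + 1 + 2) / 4 = 14/4 = 3.5
  mean(V) = (1 + 2 + 6 + 1) / 4 = 10/4 = 2.5

Step 2 — sample covariance S[i,j] = (1/(n-1)) · Σ_k (x_{k,i} - mean_i) · (x_{k,j} - mean_j), with n-1 = 3.
  S[U,U] = ((1.5)·(1.5) + (2.5)·(2.5) + (-2.5)·(-2.5) + (-1.5)·(-1.5)) / 3 = 17/3 = 5.6667
  S[U,V] = ((1.5)·(-1.5) + (2.5)·(-0.5) + (-2.5)·(3.5) + (-1.5)·(-1.5)) / 3 = -10/3 = -3.3333
  S[V,V] = ((-1.5)·(-1.5) + (-0.5)·(-0.5) + (3.5)·(3.5) + (-1.5)·(-1.5)) / 3 = 17/3 = 5.6667

S is symmetric (S[j,i] = S[i,j]). Assembling:

S = [[5.6667, -3.3333],
 [-3.3333, 5.6667]]


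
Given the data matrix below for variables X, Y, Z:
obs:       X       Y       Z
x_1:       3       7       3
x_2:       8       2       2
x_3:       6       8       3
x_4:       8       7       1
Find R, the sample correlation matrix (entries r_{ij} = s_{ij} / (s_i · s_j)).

Step 1 — column means:
  mean(X) = (3 + 8 + 6 + 8) / 4 = 25/4 = 6.25
  mean(Y) = (7 + 2 + 8 + 7) / 4 = 24/4 = 6
  mean(Z) = (3 + 2 + 3 + 1) / 4 = 9/4 = 2.25

Step 2 — sample variances and covariances s[i,j] = (1/(n-1)) · Σ_k (x_{k,i} - mean_i) · (x_{k,j} - mean_j), with n-1 = 3:
  s[X,X] = ((-3.25)·(-3.25) + (1.75)·(1.75) + (-0.25)·(-0.25) + (1.75)·(1.75)) / 3 = 16.75/3 = 5.5833
  s[X,Y] = ((-3.25)·(1) + (1.75)·(-4) + (-0.25)·(2) + (1.75)·(1)) / 3 = -9/3 = -3
  s[X,Z] = ((-3.25)·(0.75) + (1.75)·(-0.25) + (-0.25)·(0.75) + (1.75)·(-1.25)) / 3 = -5.25/3 = -1.75
  s[Y,Y] = ((1)·(1) + (-4)·(-4) + (2)·(2) + (1)·(1)) / 3 = 22/3 = 7.3333
  s[Y,Z] = ((1)·(0.75) + (-4)·(-0.25) + (2)·(0.75) + (1)·(-1.25)) / 3 = 2/3 = 0.6667
  s[Z,Z] = ((0.75)·(0.75) + (-0.25)·(-0.25) + (0.75)·(0.75) + (-1.25)·(-1.25)) / 3 = 2.75/3 = 0.9167
  Sample standard deviations s_i = √(s[i,i]):
  s(X) = √(5.5833) = 2.3629
  s(Y) = √(7.3333) = 2.708
  s(Z) = √(0.9167) = 0.9574

Step 3 — r_{ij} = s_{ij} / (s_i · s_j):
  r[X,X] = 1 (diagonal).
  r[X,Y] = -3 / (2.3629 · 2.708) = -3 / 6.3988 = -0.4688
  r[X,Z] = -1.75 / (2.3629 · 0.9574) = -1.75 / 2.2623 = -0.7735
  r[Y,Y] = 1 (diagonal).
  r[Y,Z] = 0.6667 / (2.708 · 0.9574) = 0.6667 / 2.5927 = 0.2571
  r[Z,Z] = 1 (diagonal).

R is symmetric with unit diagonal. Assembling:

R = [[1, -0.4688, -0.7735],
 [-0.4688, 1, 0.2571],
 [-0.7735, 0.2571, 1]]


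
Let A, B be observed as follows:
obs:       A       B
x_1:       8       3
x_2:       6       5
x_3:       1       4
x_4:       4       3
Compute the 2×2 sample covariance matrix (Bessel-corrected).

Step 1 — column means:
  mean(A) = (8 + 6 + 1 + 4) / 4 = 19/4 = 4.75
  mean(B) = (3 + 5 + 4 + 3) / 4 = 15/4 = 3.75

Step 2 — sample covariance S[i,j] = (1/(n-1)) · Σ_k (x_{k,i} - mean_i) · (x_{k,j} - mean_j), with n-1 = 3.
  S[A,A] = ((3.25)·(3.25) + (1.25)·(1.25) + (-3.75)·(-3.75) + (-0.75)·(-0.75)) / 3 = 26.75/3 = 8.9167
  S[A,B] = ((3.25)·(-0.75) + (1.25)·(1.25) + (-3.75)·(0.25) + (-0.75)·(-0.75)) / 3 = -1.25/3 = -0.4167
  S[B,B] = ((-0.75)·(-0.75) + (1.25)·(1.25) + (0.25)·(0.25) + (-0.75)·(-0.75)) / 3 = 2.75/3 = 0.9167

S is symmetric (S[j,i] = S[i,j]). Assembling:

S = [[8.9167, -0.4167],
 [-0.4167, 0.9167]]


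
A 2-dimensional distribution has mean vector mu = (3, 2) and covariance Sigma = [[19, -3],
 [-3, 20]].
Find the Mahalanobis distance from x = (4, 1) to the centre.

Step 1 — centre the observation: (x - mu) = (1, -1).

Step 2 — invert Sigma. det(Sigma) = 19·20 - (-3)² = 371.
  Sigma^{-1} = (1/det) · [[d, -b], [-b, a]] = [[0.0539, 0.0081],
 [0.0081, 0.0512]].

Step 3 — form the quadratic (x - mu)^T · Sigma^{-1} · (x - mu):
  Sigma^{-1} · (x - mu) = (0.0458, -0.0431).
  (x - mu)^T · [Sigma^{-1} · (x - mu)] = (1)·(0.0458) + (-1)·(-0.0431) = 0.0889.

Step 4 — take square root: d = √(0.0889) ≈ 0.2982.

d(x, mu) = √(0.0889) ≈ 0.2982


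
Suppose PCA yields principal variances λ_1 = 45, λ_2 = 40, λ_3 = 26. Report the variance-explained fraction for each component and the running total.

Step 1 — total variance = trace(Sigma) = Σ λ_i = 45 + 40 + 26 = 111.

Step 2 — fraction explained by component i = λ_i / Σ λ:
  PC1: 45/111 = 0.4054
  PC2: 40/111 = 0.3604
  PC3: 26/111 = 0.2342

Step 3 — cumulative fraction after k components = (λ_1 + ... + λ_k) / Σ λ:
  k = 1: 45/111 = 0.4054
  k = 2: (45 + 40)/111 = 85/111 = 0.7658
  k = 3: (45 + 40 + 26)/111 = 111/111 = 1

Summary (fraction, with percent):

explained: PC1 0.4054 (40.54%), PC2 0.3604 (36.04%), PC3 0.2342 (23.42%);  cumulative: 0.4054, 0.7658, 1


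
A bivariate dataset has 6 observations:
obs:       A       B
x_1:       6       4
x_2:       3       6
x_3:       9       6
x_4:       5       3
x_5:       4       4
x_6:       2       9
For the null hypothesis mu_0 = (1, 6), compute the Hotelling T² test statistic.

Step 1 — sample mean vector:
  mean(A) = (6 + 3 + 9 + 5 + 4 + 2) / 6 = 29/6 = 4.8333
  mean(B) = (4 + 6 + 6 + 3 + 4 + 9) / 6 = 32/6 = 5.3333
  x̄ = (4.8333, 5.3333),  deviation x̄ - mu_0 = (4.8333, 5.3333) - (1, 6) = (3.8333, -0.6667).

Step 2 — sample covariance matrix, S[i,j] = (1/(n-1)) · Σ_k (x_{k,i} - mean_i) · (x_{k,j} - mean_j), divisor n-1 = 5:
  S[A,A] = ((1.1667)·(1.1667) + (-1.8333)·(-1.8333) + (4.1667)·(4.1667) + (0.1667)·(0.1667) + (-0.8333)·(-0.8333) + (-2.8333)·(-2.8333)) / 5 = 30.8333/5 = 6.1667
  S[A,B] = ((1.1667)·(-1.3333) + (-1.8333)·(0.6667) + (4.1667)·(0.6667) + (0.1667)·(-2.3333) + (-0.8333)·(-1.3333) + (-2.8333)·(3.6667)) / 5 = -9.6667/5 = -1.9333
  S[B,B] = ((-1.3333)·(-1.3333) + (0.6667)·(0.6667) + (0.6667)·(0.6667) + (-2.3333)·(-2.3333) + (-1.3333)·(-1.3333) + (3.6667)·(3.6667)) / 5 = 23.3333/5 = 4.6667
  S = [[6.1667, -1.9333],
 [-1.9333, 4.6667]].

Step 3 — invert S. det(S) = 6.1667·4.6667 - (-1.9333)² = 25.04.
  S^{-1} = (1/det) · [[d, -b], [-b, a]] = [[0.1864, 0.0772],
 [0.0772, 0.2463]].

Step 4 — quadratic form (x̄ - mu_0)^T · S^{-1} · (x̄ - mu_0):
  S^{-1} · (x̄ - mu_0) = (0.6629, 0.1318),
  (x̄ - mu_0)^T · [...] = (3.8333)·(0.6629) + (-0.6667)·(0.1318) = 2.4534.

Step 5 — scale by n: T² = 6 · 2.4534 = 14.7204.

T² ≈ 14.7204


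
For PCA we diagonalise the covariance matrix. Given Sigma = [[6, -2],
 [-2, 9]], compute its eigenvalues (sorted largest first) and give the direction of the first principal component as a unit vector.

Step 1 — characteristic polynomial of 2×2 Sigma:
  det(Sigma - λI) = λ² - trace · λ + det = 0.
  trace = 6 + 9 = 15, det = 6·9 - (-2)² = 50.
Step 2 — discriminant:
  Δ = trace² - 4·det = 225 - 200 = 25.
Step 3 — eigenvalues:
  λ = (trace ± √Δ)/2 = (15 ± 5)/2,
  λ_1 = 10,  λ_2 = 5.

Step 4 — unit eigenvector for λ_1: solve (Sigma - λ_1 I)v = 0. First row:
  (6 - 10)·v_x + (-2)·v_y = 0, i.e. (-4)·v_x + (-2)·v_y = 0,
  so v ∝ (b, λ_1 - a) = (-2, 4); multiply by -1 so the first entry is positive: u = (2, -4).
  ||u|| = √((2)² + (-4)²) = √(20) ≈ 4.4721,
  v_1 = u/||u|| ≈ (0.4472, -0.8944) (||v_1|| = 1).

λ_1 = 10,  λ_2 = 5;  v_1 ≈ (0.4472, -0.8944)


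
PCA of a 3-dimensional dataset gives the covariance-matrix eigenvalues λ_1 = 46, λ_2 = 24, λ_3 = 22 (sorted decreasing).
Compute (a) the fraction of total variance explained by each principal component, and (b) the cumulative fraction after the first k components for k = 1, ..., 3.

Step 1 — total variance = trace(Sigma) = Σ λ_i = 46 + 24 + 22 = 92.

Step 2 — fraction explained by component i = λ_i / Σ λ:
  PC1: 46/92 = 0.5
  PC2: 24/92 = 0.2609
  PC3: 22/92 = 0.2391

Step 3 — cumulative fraction after k components = (λ_1 + ... + λ_k) / Σ λ:
  k = 1: 46/92 = 0.5
  k = 2: (46 + 24)/92 = 70/92 = 0.7609
  k = 3: (46 + 24 + 22)/92 = 92/92 = 1

Summary (fraction, with percent):

explained: PC1 0.5 (50%), PC2 0.2609 (26.09%), PC3 0.2391 (23.91%);  cumulative: 0.5, 0.7609, 1


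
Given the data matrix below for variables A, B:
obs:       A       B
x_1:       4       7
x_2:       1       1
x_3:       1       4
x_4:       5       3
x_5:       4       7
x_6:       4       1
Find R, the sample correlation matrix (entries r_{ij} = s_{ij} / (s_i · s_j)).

Step 1 — column means:
  mean(A) = (4 + 1 + 1 + 5 + 4 + 4) / 6 = 19/6 = 3.1667
  mean(B) = (7 + 1 + 4 + 3 + 7 + 1) / 6 = 23/6 = 3.8333

Step 2 — sample variances and covariances s[i,j] = (1/(n-1)) · Σ_k (x_{k,i} - mean_i) · (x_{k,j} - mean_j), with n-1 = 5:
  s[A,A] = ((0.8333)·(0.8333) + (-2.1667)·(-2.1667) + (-2.1667)·(-2.1667) + (1.8333)·(1.8333) + (0.8333)·(0.8333) + (0.8333)·(0.8333)) / 5 = 14.8333/5 = 2.9667
  s[A,B] = ((0.8333)·(3.1667) + (-2.1667)·(-2.8333) + (-2.1667)·(0.1667) + (1.8333)·(-0.8333) + (0.8333)·(3.1667) + (0.8333)·(-2.8333)) / 5 = 7.1667/5 = 1.4333
  s[B,B] = ((3.1667)·(3.1667) + (-2.8333)·(-2.8333) + (0.1667)·(0.1667) + (-0.8333)·(-0.8333) + (3.1667)·(3.1667) + (-2.8333)·(-2.8333)) / 5 = 36.8333/5 = 7.3667
  Sample standard deviations s_i = √(s[i,i]):
  s(A) = √(2.9667) = 1.7224
  s(B) = √(7.3667) = 2.7142

Step 3 — r_{ij} = s_{ij} / (s_i · s_j):
  r[A,A] = 1 (diagonal).
  r[A,B] = 1.4333 / (1.7224 · 2.7142) = 1.4333 / 4.6749 = 0.3066
  r[B,B] = 1 (diagonal).

R is symmetric with unit diagonal. Assembling:

R = [[1, 0.3066],
 [0.3066, 1]]


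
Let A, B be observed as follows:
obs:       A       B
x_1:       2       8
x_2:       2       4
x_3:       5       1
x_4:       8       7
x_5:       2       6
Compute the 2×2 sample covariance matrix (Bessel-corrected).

Step 1 — column means:
  mean(A) = (2 + 2 + 5 + 8 + 2) / 5 = 19/5 = 3.8
  mean(B) = (8 + 4 + 1 + 7 + 6) / 5 = 26/5 = 5.2

Step 2 — sample covariance S[i,j] = (1/(n-1)) · Σ_k (x_{k,i} - mean_i) · (x_{k,j} - mean_j), with n-1 = 4.
  S[A,A] = ((-1.8)·(-1.8) + (-1.8)·(-1.8) + (1.2)·(1.2) + (4.2)·(4.2) + (-1.8)·(-1.8)) / 4 = 28.8/4 = 7.2
  S[A,B] = ((-1.8)·(2.8) + (-1.8)·(-1.2) + (1.2)·(-4.2) + (4.2)·(1.8) + (-1.8)·(0.8)) / 4 = -1.8/4 = -0.45
  S[B,B] = ((2.8)·(2.8) + (-1.2)·(-1.2) + (-4.2)·(-4.2) + (1.8)·(1.8) + (0.8)·(0.8)) / 4 = 30.8/4 = 7.7

S is symmetric (S[j,i] = S[i,j]). Assembling:

S = [[7.2, -0.45],
 [-0.45, 7.7]]
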